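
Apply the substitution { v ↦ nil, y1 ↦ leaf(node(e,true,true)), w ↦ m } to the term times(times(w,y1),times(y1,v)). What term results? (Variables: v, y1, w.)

times(times(m,leaf(node(e,true,true))),times(leaf(node(e,true,true)),nil))

Replace each occurrence of v with nil.
Replace each occurrence of y1 with leaf(node(e,true,true)).
Replace each occurrence of w with m.
Result: times(times(m,leaf(node(e,true,true))),times(leaf(node(e,true,true)),nil)).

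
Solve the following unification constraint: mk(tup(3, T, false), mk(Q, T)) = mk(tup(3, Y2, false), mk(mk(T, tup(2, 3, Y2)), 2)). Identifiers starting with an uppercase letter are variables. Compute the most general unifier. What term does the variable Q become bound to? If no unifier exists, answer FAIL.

mk(2, tup(2, 3, 2))

Decompose mk/2: tup(3, T, false) = tup(3, Y2, false),  mk(Q, T) = mk(mk(T, tup(2, 3, Y2)), 2).
Decompose tup/3: 3 = 3,  T = Y2,  false = false.
Delete trivial equation 3 = 3.
Bind T := Y2; substituting into the one remaining equation that mentions T gives: mk(Q, Y2) = mk(mk(Y2, tup(2, 3, Y2)), 2).
Delete trivial equation false = false.
Decompose mk/2: Q = mk(Y2, tup(2, 3, Y2)),  Y2 = 2.
Bind Q := mk(Y2, tup(2, 3, Y2)); no other remaining equation mentions Q.
Bind Y2 := 2. Substituting into the earlier bindings gives T := 2, Q := mk(2, tup(2, 3, 2)).
MGU = { T ↦ 2, Q ↦ mk(2, tup(2, 3, 2)), Y2 ↦ 2 }, so Q ↦ mk(2, tup(2, 3, 2)).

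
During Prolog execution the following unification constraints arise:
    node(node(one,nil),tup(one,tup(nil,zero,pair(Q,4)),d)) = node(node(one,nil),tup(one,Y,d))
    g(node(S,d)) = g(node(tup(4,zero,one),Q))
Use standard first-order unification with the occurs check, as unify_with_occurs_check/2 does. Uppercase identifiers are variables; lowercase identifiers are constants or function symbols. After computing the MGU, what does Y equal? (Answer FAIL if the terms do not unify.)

tup(nil,zero,pair(d,4))

Decompose node/2: node(one,nil) = node(one,nil),  tup(one,tup(nil,zero,pair(Q,4)),d) = tup(one,Y,d).
Delete trivial equation node(one,nil) = node(one,nil).
Decompose tup/3: one = one,  tup(nil,zero,pair(Q,4)) = Y,  d = d.
Delete trivial equation one = one.
Bind Y := tup(nil,zero,pair(Q,4)); no other remaining equation mentions Y.
Delete trivial equation d = d.
Decompose g/1: node(S,d) = node(tup(4,zero,one),Q).
Decompose node/2: S = tup(4,zero,one),  d = Q.
Bind S := tup(4,zero,one); no other remaining equation mentions S.
Bind Q := d. Substituting into the earlier binding gives Y := tup(nil,zero,pair(d,4)).
MGU = { Y ↦ tup(nil,zero,pair(d,4)), S ↦ tup(4,zero,one), Q ↦ d }, so Y ↦ tup(nil,zero,pair(d,4)).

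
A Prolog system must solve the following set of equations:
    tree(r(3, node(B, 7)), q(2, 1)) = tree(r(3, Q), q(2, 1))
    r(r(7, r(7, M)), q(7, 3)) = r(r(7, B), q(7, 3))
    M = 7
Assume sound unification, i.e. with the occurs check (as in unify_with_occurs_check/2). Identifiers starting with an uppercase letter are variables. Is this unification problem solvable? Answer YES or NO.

Decompose tree/2: r(3, node(B, 7)) = r(3, Q),  q(2, 1) = q(2, 1).
Decompose r/2: 3 = 3,  node(B, 7) = Q.
Delete trivial equation 3 = 3.
Bind Q := node(B, 7); no other remaining equation mentions Q.
Delete trivial equation q(2, 1) = q(2, 1).
Decompose r/2: r(7, r(7, M)) = r(7, B),  q(7, 3) = q(7, 3).
Decompose r/2: 7 = 7,  r(7, M) = B.
Delete trivial equation 7 = 7.
Bind B := r(7, M); no other remaining equation mentions B. Substituting into the earlier binding gives Q := node(r(7, M), 7).
Delete trivial equation q(7, 3) = q(7, 3).
Bind M := 7. Substituting into the earlier bindings gives Q := node(r(7, 7), 7), B := r(7, 7).
No equations remain and no clash or occurs-check failure arose, so a unifier exists.

YES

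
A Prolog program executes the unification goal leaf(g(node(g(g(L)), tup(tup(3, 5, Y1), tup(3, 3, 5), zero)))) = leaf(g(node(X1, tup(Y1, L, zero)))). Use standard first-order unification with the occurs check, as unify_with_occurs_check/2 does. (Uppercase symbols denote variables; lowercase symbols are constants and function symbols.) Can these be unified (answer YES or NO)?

Decompose leaf/1: g(node(g(g(L)), tup(tup(3, 5, Y1), tup(3, 3, 5), zero))) = g(node(X1, tup(Y1, L, zero))).
Decompose g/1: node(g(g(L)), tup(tup(3, 5, Y1), tup(3, 3, 5), zero)) = node(X1, tup(Y1, L, zero)).
Decompose node/2: g(g(L)) = X1,  tup(tup(3, 5, Y1), tup(3, 3, 5), zero) = tup(Y1, L, zero).
Bind X1 := g(g(L)); no other remaining equation mentions X1.
Decompose tup/3: tup(3, 5, Y1) = Y1,  tup(3, 3, 5) = L,  zero = zero.
Occurs check fails: Y1 occurs in tup(3, 5, Y1); the equation Y1 = tup(3, 5, Y1) has no finite solution.

NO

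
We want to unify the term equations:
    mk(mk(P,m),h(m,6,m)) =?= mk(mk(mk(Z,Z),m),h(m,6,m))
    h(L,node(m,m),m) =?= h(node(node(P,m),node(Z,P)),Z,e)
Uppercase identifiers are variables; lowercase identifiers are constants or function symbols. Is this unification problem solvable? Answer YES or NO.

Decompose mk/2: mk(P,m) =?= mk(mk(Z,Z),m),  h(m,6,m) =?= h(m,6,m).
Decompose mk/2: P =?= mk(Z,Z),  m =?= m.
Bind P := mk(Z,Z); substituting into the one remaining equation that mentions P gives: h(L,node(m,m),m) =?= h(node(node(mk(Z,Z),m),node(Z,mk(Z,Z))),Z,e).
Delete trivial equation m =?= m.
Delete trivial equation h(m,6,m) =?= h(m,6,m).
Decompose h/3: L =?= node(node(mk(Z,Z),m),node(Z,mk(Z,Z))),  node(m,m) =?= Z,  m =?= e.
Bind L := node(node(mk(Z,Z),m),node(Z,mk(Z,Z))); no other remaining equation mentions L.
Bind Z := node(m,m); no other remaining equation mentions Z. Substituting into the earlier bindings gives P := mk(node(m,m),node(m,m)), L := node(node(mk(node(m,m),node(m,m)),m),node(node(m,m),mk(node(m,m),node(m,m)))).
Clash: constants m and e differ; no unifier exists.

NO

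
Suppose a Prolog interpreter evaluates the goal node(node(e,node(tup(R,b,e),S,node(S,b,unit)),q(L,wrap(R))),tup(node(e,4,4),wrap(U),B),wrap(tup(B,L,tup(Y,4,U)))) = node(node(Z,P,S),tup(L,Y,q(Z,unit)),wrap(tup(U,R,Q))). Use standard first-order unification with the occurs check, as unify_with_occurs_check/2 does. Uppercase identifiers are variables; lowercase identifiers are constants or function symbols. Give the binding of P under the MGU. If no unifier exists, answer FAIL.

node(tup(node(e,4,4),b,e),q(node(e,4,4),wrap(node(e,4,4))),node(q(node(e,4,4),wrap(node(e,4,4))),b,unit))

Decompose node/3: node(e,node(tup(R,b,e),S,node(S,b,unit)),q(L,wrap(R))) = node(Z,P,S),  tup(node(e,4,4),wrap(U),B) = tup(L,Y,q(Z,unit)),  wrap(tup(B,L,tup(Y,4,U))) = wrap(tup(U,R,Q)).
Decompose node/3: e = Z,  node(tup(R,b,e),S,node(S,b,unit)) = P,  q(L,wrap(R)) = S.
Bind Z := e; substituting into the one remaining equation that mentions Z gives: tup(node(e,4,4),wrap(U),B) = tup(L,Y,q(e,unit)).
Bind P := node(tup(R,b,e),S,node(S,b,unit)); no other remaining equation mentions P.
Bind S := q(L,wrap(R)); no other remaining equation mentions S. Substituting into the earlier binding gives P := node(tup(R,b,e),q(L,wrap(R)),node(q(L,wrap(R)),b,unit)).
Decompose tup/3: node(e,4,4) = L,  wrap(U) = Y,  B = q(e,unit).
Bind L := node(e,4,4); substituting into the one remaining equation that mentions L gives: wrap(tup(B,node(e,4,4),tup(Y,4,U))) = wrap(tup(U,R,Q)). Substituting into the earlier bindings gives P := node(tup(R,b,e),q(node(e,4,4),wrap(R)),node(q(node(e,4,4),wrap(R)),b,unit)), S := q(node(e,4,4),wrap(R)).
Bind Y := wrap(U); substituting into the one remaining equation that mentions Y gives: wrap(tup(B,node(e,4,4),tup(wrap(U),4,U))) = wrap(tup(U,R,Q)).
Bind B := q(e,unit); substituting into the remaining equation gives: wrap(tup(q(e,unit),node(e,4,4),tup(wrap(U),4,U))) = wrap(tup(U,R,Q)).
Decompose wrap/1: tup(q(e,unit),node(e,4,4),tup(wrap(U),4,U)) = tup(U,R,Q).
Decompose tup/3: q(e,unit) = U,  node(e,4,4) = R,  tup(wrap(U),4,U) = Q.
Bind U := q(e,unit); substituting into the one remaining equation that mentions U gives: tup(wrap(q(e,unit)),4,q(e,unit)) = Q. Substituting into the earlier binding gives Y := wrap(q(e,unit)).
Bind R := node(e,4,4); no other remaining equation mentions R. Substituting into the earlier bindings gives P := node(tup(node(e,4,4),b,e),q(node(e,4,4),wrap(node(e,4,4))),node(q(node(e,4,4),wrap(node(e,4,4))),b,unit)), S := q(node(e,4,4),wrap(node(e,4,4))).
Bind Q := tup(wrap(q(e,unit)),4,q(e,unit)).
MGU = { Z -> e, P -> node(tup(node(e,4,4),b,e),q(node(e,4,4),wrap(node(e,4,4))),node(q(node(e,4,4),wrap(node(e,4,4))),b,unit)), S -> q(node(e,4,4),wrap(node(e,4,4))), L -> node(e,4,4), Y -> wrap(q(e,unit)), B -> q(e,unit), U -> q(e,unit), R -> node(e,4,4), Q -> tup(wrap(q(e,unit)),4,q(e,unit)) }, so P -> node(tup(node(e,4,4),b,e),q(node(e,4,4),wrap(node(e,4,4))),node(q(node(e,4,4),wrap(node(e,4,4))),b,unit)).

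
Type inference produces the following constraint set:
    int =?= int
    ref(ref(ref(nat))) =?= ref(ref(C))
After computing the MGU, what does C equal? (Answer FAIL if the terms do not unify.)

Delete trivial equation int =?= int.
Decompose ref/1: ref(ref(nat)) =?= ref(C).
Decompose ref/1: ref(nat) =?= C.
Bind C := ref(nat).
MGU = { C -> ref(nat) }, so C -> ref(nat).

ref(nat)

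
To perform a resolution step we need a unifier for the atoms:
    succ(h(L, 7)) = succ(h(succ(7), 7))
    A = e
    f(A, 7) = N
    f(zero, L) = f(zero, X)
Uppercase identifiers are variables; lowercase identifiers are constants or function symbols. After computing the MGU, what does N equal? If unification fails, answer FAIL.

Decompose succ/1: h(L, 7) = h(succ(7), 7).
Decompose h/2: L = succ(7),  7 = 7.
Bind L := succ(7); substituting into the one remaining equation that mentions L gives: f(zero, succ(7)) = f(zero, X).
Delete trivial equation 7 = 7.
Bind A := e; substituting into the one remaining equation that mentions A gives: f(e, 7) = N.
Bind N := f(e, 7); no other remaining equation mentions N.
Decompose f/2: zero = zero,  succ(7) = X.
Delete trivial equation zero = zero.
Bind X := succ(7).
MGU = { L ↦ succ(7), A ↦ e, N ↦ f(e, 7), X ↦ succ(7) }, so N ↦ f(e, 7).

f(e, 7)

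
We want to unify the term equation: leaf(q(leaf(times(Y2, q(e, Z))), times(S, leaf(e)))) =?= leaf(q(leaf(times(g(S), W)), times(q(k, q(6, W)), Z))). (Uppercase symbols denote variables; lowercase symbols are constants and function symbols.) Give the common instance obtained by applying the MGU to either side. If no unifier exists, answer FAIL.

Decompose leaf/1: q(leaf(times(Y2, q(e, Z))), times(S, leaf(e))) =?= q(leaf(times(g(S), W)), times(q(k, q(6, W)), Z)).
Decompose q/2: leaf(times(Y2, q(e, Z))) =?= leaf(times(g(S), W)),  times(S, leaf(e)) =?= times(q(k, q(6, W)), Z).
Decompose leaf/1: times(Y2, q(e, Z)) =?= times(g(S), W).
Decompose times/2: Y2 =?= g(S),  q(e, Z) =?= W.
Bind Y2 := g(S); no other remaining equation mentions Y2.
Bind W := q(e, Z); substituting into the remaining equation gives: times(S, leaf(e)) =?= times(q(k, q(6, q(e, Z))), Z).
Decompose times/2: S =?= q(k, q(6, q(e, Z))),  leaf(e) =?= Z.
Bind S := q(k, q(6, q(e, Z))); no other remaining equation mentions S. Substituting into the earlier binding gives Y2 := g(q(k, q(6, q(e, Z)))).
Bind Z := leaf(e). Substituting into the earlier bindings gives Y2 := g(q(k, q(6, q(e, leaf(e))))), W := q(e, leaf(e)), S := q(k, q(6, q(e, leaf(e)))).
Applying the MGU to either side gives leaf(q(leaf(times(g(q(k, q(6, q(e, leaf(e))))), q(e, leaf(e)))), times(q(k, q(6, q(e, leaf(e)))), leaf(e)))).

leaf(q(leaf(times(g(q(k, q(6, q(e, leaf(e))))), q(e, leaf(e)))), times(q(k, q(6, q(e, leaf(e)))), leaf(e))))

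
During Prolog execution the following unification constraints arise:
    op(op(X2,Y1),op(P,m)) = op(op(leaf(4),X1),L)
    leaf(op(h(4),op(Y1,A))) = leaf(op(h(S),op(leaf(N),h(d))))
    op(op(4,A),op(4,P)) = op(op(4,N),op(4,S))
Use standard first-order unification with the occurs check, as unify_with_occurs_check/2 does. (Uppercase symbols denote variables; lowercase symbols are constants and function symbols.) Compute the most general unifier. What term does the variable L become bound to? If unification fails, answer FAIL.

op(4,m)

Decompose op/2: op(X2,Y1) = op(leaf(4),X1),  op(P,m) = L.
Decompose op/2: X2 = leaf(4),  Y1 = X1.
Bind X2 := leaf(4); no other remaining equation mentions X2.
Bind Y1 := X1; substituting into the one remaining equation that mentions Y1 gives: leaf(op(h(4),op(X1,A))) = leaf(op(h(S),op(leaf(N),h(d)))).
Bind L := op(P,m); no other remaining equation mentions L.
Decompose leaf/1: op(h(4),op(X1,A)) = op(h(S),op(leaf(N),h(d))).
Decompose op/2: h(4) = h(S),  op(X1,A) = op(leaf(N),h(d)).
Decompose h/1: 4 = S.
Bind S := 4; substituting into the one remaining equation that mentions S gives: op(op(4,A),op(4,P)) = op(op(4,N),op(4,4)).
Decompose op/2: X1 = leaf(N),  A = h(d).
Bind X1 := leaf(N); no other remaining equation mentions X1. Substituting into the earlier binding gives Y1 := leaf(N).
Bind A := h(d); substituting into the remaining equation gives: op(op(4,h(d)),op(4,P)) = op(op(4,N),op(4,4)).
Decompose op/2: op(4,h(d)) = op(4,N),  op(4,P) = op(4,4).
Decompose op/2: 4 = 4,  h(d) = N.
Delete trivial equation 4 = 4.
Bind N := h(d); no other remaining equation mentions N. Substituting into the earlier bindings gives Y1 := leaf(h(d)), X1 := leaf(h(d)).
Decompose op/2: 4 = 4,  P = 4.
Delete trivial equation 4 = 4.
Bind P := 4. Substituting into the earlier binding gives L := op(4,m).
MGU = { X2 = leaf(4), Y1 = leaf(h(d)), L = op(4,m), S = 4, X1 = leaf(h(d)), A = h(d), N = h(d), P = 4 }, so L = op(4,m).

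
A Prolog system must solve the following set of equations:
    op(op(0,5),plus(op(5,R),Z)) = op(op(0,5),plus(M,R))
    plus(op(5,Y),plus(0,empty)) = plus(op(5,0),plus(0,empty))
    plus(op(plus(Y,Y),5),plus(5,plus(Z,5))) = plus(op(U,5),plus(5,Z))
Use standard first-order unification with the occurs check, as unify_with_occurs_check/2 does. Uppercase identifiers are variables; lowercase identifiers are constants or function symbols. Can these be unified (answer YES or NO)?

Decompose op/2: op(0,5) = op(0,5),  plus(op(5,R),Z) = plus(M,R).
Delete trivial equation op(0,5) = op(0,5).
Decompose plus/2: op(5,R) = M,  Z = R.
Bind M := op(5,R); no other remaining equation mentions M.
Bind Z := R; substituting into the one remaining equation that mentions Z gives: plus(op(plus(Y,Y),5),plus(5,plus(R,5))) = plus(op(U,5),plus(5,R)).
Decompose plus/2: op(5,Y) = op(5,0),  plus(0,empty) = plus(0,empty).
Decompose op/2: 5 = 5,  Y = 0.
Delete trivial equation 5 = 5.
Bind Y := 0; substituting into the one remaining equation that mentions Y gives: plus(op(plus(0,0),5),plus(5,plus(R,5))) = plus(op(U,5),plus(5,R)).
Delete trivial equation plus(0,empty) = plus(0,empty).
Decompose plus/2: op(plus(0,0),5) = op(U,5),  plus(5,plus(R,5)) = plus(5,R).
Decompose op/2: plus(0,0) = U,  5 = 5.
Bind U := plus(0,0); no other remaining equation mentions U.
Delete trivial equation 5 = 5.
Decompose plus/2: 5 = 5,  plus(R,5) = R.
Delete trivial equation 5 = 5.
Occurs check fails: R occurs in plus(R,5); the equation R = plus(R,5) has no finite solution.

NO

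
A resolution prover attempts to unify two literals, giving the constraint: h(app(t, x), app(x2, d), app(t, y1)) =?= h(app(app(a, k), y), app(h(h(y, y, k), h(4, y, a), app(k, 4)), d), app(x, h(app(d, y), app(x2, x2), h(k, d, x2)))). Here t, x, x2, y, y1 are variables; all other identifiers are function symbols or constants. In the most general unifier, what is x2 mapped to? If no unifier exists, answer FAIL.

h(h(app(a, k), app(a, k), k), h(4, app(a, k), a), app(k, 4))

Decompose h/3: app(t, x) =?= app(app(a, k), y),  app(x2, d) =?= app(h(h(y, y, k), h(4, y, a), app(k, 4)), d),  app(t, y1) =?= app(x, h(app(d, y), app(x2, x2), h(k, d, x2))).
Decompose app/2: t =?= app(a, k),  x =?= y.
Bind t := app(a, k); substituting into the one remaining equation that mentions t gives: app(app(a, k), y1) =?= app(x, h(app(d, y), app(x2, x2), h(k, d, x2))).
Bind x := y; substituting into the one remaining equation that mentions x gives: app(app(a, k), y1) =?= app(y, h(app(d, y), app(x2, x2), h(k, d, x2))).
Decompose app/2: x2 =?= h(h(y, y, k), h(4, y, a), app(k, 4)),  d =?= d.
Bind x2 := h(h(y, y, k), h(4, y, a), app(k, 4)); substituting into the one remaining equation that mentions x2 gives: app(app(a, k), y1) =?= app(y, h(app(d, y), app(h(h(y, y, k), h(4, y, a), app(k, 4)), h(h(y, y, k), h(4, y, a), app(k, 4))), h(k, d, h(h(y, y, k), h(4, y, a), app(k, 4))))).
Delete trivial equation d =?= d.
Decompose app/2: app(a, k) =?= y,  y1 =?= h(app(d, y), app(h(h(y, y, k), h(4, y, a), app(k, 4)), h(h(y, y, k), h(4, y, a), app(k, 4))), h(k, d, h(h(y, y, k), h(4, y, a), app(k, 4)))).
Bind y := app(a, k); substituting into the remaining equation gives: y1 =?= h(app(d, app(a, k)), app(h(h(app(a, k), app(a, k), k), h(4, app(a, k), a), app(k, 4)), h(h(app(a, k), app(a, k), k), h(4, app(a, k), a), app(k, 4))), h(k, d, h(h(app(a, k), app(a, k), k), h(4, app(a, k), a), app(k, 4)))). Substituting into the earlier bindings gives x := app(a, k), x2 := h(h(app(a, k), app(a, k), k), h(4, app(a, k), a), app(k, 4)).
Bind y1 := h(app(d, app(a, k)), app(h(h(app(a, k), app(a, k), k), h(4, app(a, k), a), app(k, 4)), h(h(app(a, k), app(a, k), k), h(4, app(a, k), a), app(k, 4))), h(k, d, h(h(app(a, k), app(a, k), k), h(4, app(a, k), a), app(k, 4)))).
MGU = { t := app(a, k), x := app(a, k), x2 := h(h(app(a, k), app(a, k), k), h(4, app(a, k), a), app(k, 4)), y := app(a, k), y1 := h(app(d, app(a, k)), app(h(h(app(a, k), app(a, k), k), h(4, app(a, k), a), app(k, 4)), h(h(app(a, k), app(a, k), k), h(4, app(a, k), a), app(k, 4))), h(k, d, h(h(app(a, k), app(a, k), k), h(4, app(a, k), a), app(k, 4)))) }, so x2 := h(h(app(a, k), app(a, k), k), h(4, app(a, k), a), app(k, 4)).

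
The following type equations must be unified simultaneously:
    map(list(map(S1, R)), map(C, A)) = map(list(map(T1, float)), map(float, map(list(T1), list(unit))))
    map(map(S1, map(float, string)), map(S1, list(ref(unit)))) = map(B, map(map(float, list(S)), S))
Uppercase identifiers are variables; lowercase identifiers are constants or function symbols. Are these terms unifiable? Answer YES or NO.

YES

Decompose map/2: list(map(S1, R)) = list(map(T1, float)),  map(C, A) = map(float, map(list(T1), list(unit))).
Decompose list/1: map(S1, R) = map(T1, float).
Decompose map/2: S1 = T1,  R = float.
Bind S1 := T1; substituting into the one remaining equation that mentions S1 gives: map(map(T1, map(float, string)), map(T1, list(ref(unit)))) = map(B, map(map(float, list(S)), S)).
Bind R := float; no other remaining equation mentions R.
Decompose map/2: C = float,  A = map(list(T1), list(unit)).
Bind C := float; no other remaining equation mentions C.
Bind A := map(list(T1), list(unit)); no other remaining equation mentions A.
Decompose map/2: map(T1, map(float, string)) = B,  map(T1, list(ref(unit))) = map(map(float, list(S)), S).
Bind B := map(T1, map(float, string)); no other remaining equation mentions B.
Decompose map/2: T1 = map(float, list(S)),  list(ref(unit)) = S.
Bind T1 := map(float, list(S)); no other remaining equation mentions T1. Substituting into the earlier bindings gives S1 := map(float, list(S)), A := map(list(map(float, list(S))), list(unit)), B := map(map(float, list(S)), map(float, string)).
Bind S := list(ref(unit)). Substituting into the earlier bindings gives S1 := map(float, list(list(ref(unit)))), A := map(list(map(float, list(list(ref(unit))))), list(unit)), B := map(map(float, list(list(ref(unit)))), map(float, string)), T1 := map(float, list(list(ref(unit)))).
No equations remain and no clash or occurs-check failure arose, so a unifier exists.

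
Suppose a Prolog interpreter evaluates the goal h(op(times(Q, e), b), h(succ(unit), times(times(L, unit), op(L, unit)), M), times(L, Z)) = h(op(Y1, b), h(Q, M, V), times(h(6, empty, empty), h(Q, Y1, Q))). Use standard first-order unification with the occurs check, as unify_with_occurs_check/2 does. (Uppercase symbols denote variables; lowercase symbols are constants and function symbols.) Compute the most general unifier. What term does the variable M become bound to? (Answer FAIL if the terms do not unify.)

times(times(h(6, empty, empty), unit), op(h(6, empty, empty), unit))

Decompose h/3: op(times(Q, e), b) = op(Y1, b),  h(succ(unit), times(times(L, unit), op(L, unit)), M) = h(Q, M, V),  times(L, Z) = times(h(6, empty, empty), h(Q, Y1, Q)).
Decompose op/2: times(Q, e) = Y1,  b = b.
Bind Y1 := times(Q, e); substituting into the one remaining equation that mentions Y1 gives: times(L, Z) = times(h(6, empty, empty), h(Q, times(Q, e), Q)).
Delete trivial equation b = b.
Decompose h/3: succ(unit) = Q,  times(times(L, unit), op(L, unit)) = M,  M = V.
Bind Q := succ(unit); substituting into the one remaining equation that mentions Q gives: times(L, Z) = times(h(6, empty, empty), h(succ(unit), times(succ(unit), e), succ(unit))). Substituting into the earlier binding gives Y1 := times(succ(unit), e).
Bind M := times(times(L, unit), op(L, unit)); substituting into the one remaining equation that mentions M gives: times(times(L, unit), op(L, unit)) = V.
Bind V := times(times(L, unit), op(L, unit)); no other remaining equation mentions V.
Decompose times/2: L = h(6, empty, empty),  Z = h(succ(unit), times(succ(unit), e), succ(unit)).
Bind L := h(6, empty, empty); no other remaining equation mentions L. Substituting into the earlier bindings gives M := times(times(h(6, empty, empty), unit), op(h(6, empty, empty), unit)), V := times(times(h(6, empty, empty), unit), op(h(6, empty, empty), unit)).
Bind Z := h(succ(unit), times(succ(unit), e), succ(unit)).
MGU = { Y1 = times(succ(unit), e), Q = succ(unit), M = times(times(h(6, empty, empty), unit), op(h(6, empty, empty), unit)), V = times(times(h(6, empty, empty), unit), op(h(6, empty, empty), unit)), L = h(6, empty, empty), Z = h(succ(unit), times(succ(unit), e), succ(unit)) }, so M = times(times(h(6, empty, empty), unit), op(h(6, empty, empty), unit)).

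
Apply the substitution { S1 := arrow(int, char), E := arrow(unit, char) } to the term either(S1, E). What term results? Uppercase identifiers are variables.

either(arrow(int, char), arrow(unit, char))

Replace each occurrence of S1 with arrow(int, char).
Replace each occurrence of E with arrow(unit, char).
Result: either(arrow(int, char), arrow(unit, char)).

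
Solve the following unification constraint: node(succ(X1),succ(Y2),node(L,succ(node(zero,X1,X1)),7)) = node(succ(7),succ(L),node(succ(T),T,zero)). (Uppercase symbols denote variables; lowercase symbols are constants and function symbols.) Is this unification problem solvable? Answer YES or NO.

Decompose node/3: succ(X1) = succ(7),  succ(Y2) = succ(L),  node(L,succ(node(zero,X1,X1)),7) = node(succ(T),T,zero).
Decompose succ/1: X1 = 7.
Bind X1 := 7; substituting into the one remaining equation that mentions X1 gives: node(L,succ(node(zero,7,7)),7) = node(succ(T),T,zero).
Decompose succ/1: Y2 = L.
Bind Y2 := L; no other remaining equation mentions Y2.
Decompose node/3: L = succ(T),  succ(node(zero,7,7)) = T,  7 = zero.
Bind L := succ(T); no other remaining equation mentions L. Substituting into the earlier binding gives Y2 := succ(T).
Bind T := succ(node(zero,7,7)); no other remaining equation mentions T. Substituting into the earlier bindings gives Y2 := succ(succ(node(zero,7,7))), L := succ(succ(node(zero,7,7))).
Clash: constants 7 and zero differ; no unifier exists.

NO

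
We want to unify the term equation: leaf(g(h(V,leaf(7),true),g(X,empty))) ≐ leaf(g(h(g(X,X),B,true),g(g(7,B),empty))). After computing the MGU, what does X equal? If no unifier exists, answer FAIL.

Decompose leaf/1: g(h(V,leaf(7),true),g(X,empty)) ≐ g(h(g(X,X),B,true),g(g(7,B),empty)).
Decompose g/2: h(V,leaf(7),true) ≐ h(g(X,X),B,true),  g(X,empty) ≐ g(g(7,B),empty).
Decompose h/3: V ≐ g(X,X),  leaf(7) ≐ B,  true ≐ true.
Bind V := g(X,X); no other remaining equation mentions V.
Bind B := leaf(7); substituting into the one remaining equation that mentions B gives: g(X,empty) ≐ g(g(7,leaf(7)),empty).
Delete trivial equation true ≐ true.
Decompose g/2: X ≐ g(7,leaf(7)),  empty ≐ empty.
Bind X := g(7,leaf(7)); no other remaining equation mentions X. Substituting into the earlier binding gives V := g(g(7,leaf(7)),g(7,leaf(7))).
Delete trivial equation empty ≐ empty.
MGU = { V := g(g(7,leaf(7)),g(7,leaf(7))), B := leaf(7), X := g(7,leaf(7)) }, so X := g(7,leaf(7)).

g(7,leaf(7))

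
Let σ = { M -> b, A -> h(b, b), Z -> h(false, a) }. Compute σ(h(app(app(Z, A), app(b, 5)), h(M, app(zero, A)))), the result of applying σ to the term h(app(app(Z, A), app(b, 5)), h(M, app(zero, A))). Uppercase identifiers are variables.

Replace each occurrence of M with b.
Replace each occurrence of A with h(b, b).
Replace each occurrence of Z with h(false, a).
Result: h(app(app(h(false, a), h(b, b)), app(b, 5)), h(b, app(zero, h(b, b)))).

h(app(app(h(false, a), h(b, b)), app(b, 5)), h(b, app(zero, h(b, b))))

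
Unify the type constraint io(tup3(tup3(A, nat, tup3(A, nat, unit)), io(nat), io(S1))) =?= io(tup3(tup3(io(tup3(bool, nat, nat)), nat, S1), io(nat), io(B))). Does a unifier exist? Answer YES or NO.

Decompose io/1: tup3(tup3(A, nat, tup3(A, nat, unit)), io(nat), io(S1)) =?= tup3(tup3(io(tup3(bool, nat, nat)), nat, S1), io(nat), io(B)).
Decompose tup3/3: tup3(A, nat, tup3(A, nat, unit)) =?= tup3(io(tup3(bool, nat, nat)), nat, S1),  io(nat) =?= io(nat),  io(S1) =?= io(B).
Decompose tup3/3: A =?= io(tup3(bool, nat, nat)),  nat =?= nat,  tup3(A, nat, unit) =?= S1.
Bind A := io(tup3(bool, nat, nat)); substituting into the one remaining equation that mentions A gives: tup3(io(tup3(bool, nat, nat)), nat, unit) =?= S1.
Delete trivial equation nat =?= nat.
Bind S1 := tup3(io(tup3(bool, nat, nat)), nat, unit); substituting into the one remaining equation that mentions S1 gives: io(tup3(io(tup3(bool, nat, nat)), nat, unit)) =?= io(B).
Delete trivial equation io(nat) =?= io(nat).
Decompose io/1: tup3(io(tup3(bool, nat, nat)), nat, unit) =?= B.
Bind B := tup3(io(tup3(bool, nat, nat)), nat, unit).
No equations remain and no clash or occurs-check failure arose, so a unifier exists.

YES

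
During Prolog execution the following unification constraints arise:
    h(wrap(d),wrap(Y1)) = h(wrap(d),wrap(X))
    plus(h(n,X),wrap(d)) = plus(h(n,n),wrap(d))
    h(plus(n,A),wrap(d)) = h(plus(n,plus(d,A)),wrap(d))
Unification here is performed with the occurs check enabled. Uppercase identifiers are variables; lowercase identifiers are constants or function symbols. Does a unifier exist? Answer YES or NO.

NO

Decompose h/2: wrap(d) = wrap(d),  wrap(Y1) = wrap(X).
Delete trivial equation wrap(d) = wrap(d).
Decompose wrap/1: Y1 = X.
Bind Y1 := X; no other remaining equation mentions Y1.
Decompose plus/2: h(n,X) = h(n,n),  wrap(d) = wrap(d).
Decompose h/2: n = n,  X = n.
Delete trivial equation n = n.
Bind X := n; no other remaining equation mentions X. Substituting into the earlier binding gives Y1 := n.
Delete trivial equation wrap(d) = wrap(d).
Decompose h/2: plus(n,A) = plus(n,plus(d,A)),  wrap(d) = wrap(d).
Decompose plus/2: n = n,  A = plus(d,A).
Delete trivial equation n = n.
Occurs check fails: A occurs in plus(d,A); the equation A = plus(d,A) has no finite solution.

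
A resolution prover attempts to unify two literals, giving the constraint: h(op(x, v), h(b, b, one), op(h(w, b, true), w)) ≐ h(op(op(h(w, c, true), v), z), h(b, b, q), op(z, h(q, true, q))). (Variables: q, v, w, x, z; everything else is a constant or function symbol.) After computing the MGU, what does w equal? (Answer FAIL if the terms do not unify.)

h(one, true, one)

Decompose h/3: op(x, v) ≐ op(op(h(w, c, true), v), z),  h(b, b, one) ≐ h(b, b, q),  op(h(w, b, true), w) ≐ op(z, h(q, true, q)).
Decompose op/2: x ≐ op(h(w, c, true), v),  v ≐ z.
Bind x := op(h(w, c, true), v); no other remaining equation mentions x.
Bind v := z; no other remaining equation mentions v. Substituting into the earlier binding gives x := op(h(w, c, true), z).
Decompose h/3: b ≐ b,  b ≐ b,  one ≐ q.
Delete trivial equation b ≐ b.
Delete trivial equation b ≐ b.
Bind q := one; substituting into the remaining equation gives: op(h(w, b, true), w) ≐ op(z, h(one, true, one)).
Decompose op/2: h(w, b, true) ≐ z,  w ≐ h(one, true, one).
Bind z := h(w, b, true); no other remaining equation mentions z. Substituting into the earlier bindings gives x := op(h(w, c, true), h(w, b, true)), v := h(w, b, true).
Bind w := h(one, true, one). Substituting into the earlier bindings gives x := op(h(h(one, true, one), c, true), h(h(one, true, one), b, true)), v := h(h(one, true, one), b, true), z := h(h(one, true, one), b, true).
MGU = { x -> op(h(h(one, true, one), c, true), h(h(one, true, one), b, true)), v -> h(h(one, true, one), b, true), q -> one, z -> h(h(one, true, one), b, true), w -> h(one, true, one) }, so w -> h(one, true, one).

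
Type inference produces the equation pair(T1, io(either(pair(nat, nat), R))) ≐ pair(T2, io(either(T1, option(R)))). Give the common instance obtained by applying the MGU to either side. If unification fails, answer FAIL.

FAIL

Decompose pair/2: T1 ≐ T2,  io(either(pair(nat, nat), R)) ≐ io(either(T1, option(R))).
Bind T1 := T2; substituting into the remaining equation gives: io(either(pair(nat, nat), R)) ≐ io(either(T2, option(R))).
Decompose io/1: either(pair(nat, nat), R) ≐ either(T2, option(R)).
Decompose either/2: pair(nat, nat) ≐ T2,  R ≐ option(R).
Bind T2 := pair(nat, nat); no other remaining equation mentions T2. Substituting into the earlier binding gives T1 := pair(nat, nat).
Occurs check fails: R occurs in option(R); the equation R ≐ option(R) has no finite solution.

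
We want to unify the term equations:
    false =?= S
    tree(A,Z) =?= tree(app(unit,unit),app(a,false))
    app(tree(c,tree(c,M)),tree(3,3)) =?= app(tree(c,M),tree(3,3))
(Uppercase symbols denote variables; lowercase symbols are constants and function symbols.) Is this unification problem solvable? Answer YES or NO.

Bind S := false; no other remaining equation mentions S.
Decompose tree/2: A =?= app(unit,unit),  Z =?= app(a,false).
Bind A := app(unit,unit); no other remaining equation mentions A.
Bind Z := app(a,false); no other remaining equation mentions Z.
Decompose app/2: tree(c,tree(c,M)) =?= tree(c,M),  tree(3,3) =?= tree(3,3).
Decompose tree/2: c =?= c,  tree(c,M) =?= M.
Delete trivial equation c =?= c.
Occurs check fails: M occurs in tree(c,M); the equation M =?= tree(c,M) has no finite solution.

NO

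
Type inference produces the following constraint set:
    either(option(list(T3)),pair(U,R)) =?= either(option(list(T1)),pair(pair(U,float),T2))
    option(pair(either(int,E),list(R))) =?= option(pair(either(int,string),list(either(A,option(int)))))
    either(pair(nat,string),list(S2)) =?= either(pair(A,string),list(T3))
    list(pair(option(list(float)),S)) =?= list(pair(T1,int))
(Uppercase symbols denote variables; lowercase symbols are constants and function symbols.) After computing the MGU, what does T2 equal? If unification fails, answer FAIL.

Decompose either/2: option(list(T3)) =?= option(list(T1)),  pair(U,R) =?= pair(pair(U,float),T2).
Decompose option/1: list(T3) =?= list(T1).
Decompose list/1: T3 =?= T1.
Bind T3 := T1; substituting into the one remaining equation that mentions T3 gives: either(pair(nat,string),list(S2)) =?= either(pair(A,string),list(T1)).
Decompose pair/2: U =?= pair(U,float),  R =?= T2.
Occurs check fails: U occurs in pair(U,float); the equation U =?= pair(U,float) has no finite solution.

FAIL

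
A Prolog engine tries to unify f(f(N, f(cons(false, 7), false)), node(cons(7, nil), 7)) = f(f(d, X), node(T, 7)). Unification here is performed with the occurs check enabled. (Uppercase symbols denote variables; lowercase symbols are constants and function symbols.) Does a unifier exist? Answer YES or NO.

Decompose f/2: f(N, f(cons(false, 7), false)) = f(d, X),  node(cons(7, nil), 7) = node(T, 7).
Decompose f/2: N = d,  f(cons(false, 7), false) = X.
Bind N := d; no other remaining equation mentions N.
Bind X := f(cons(false, 7), false); no other remaining equation mentions X.
Decompose node/2: cons(7, nil) = T,  7 = 7.
Bind T := cons(7, nil); no other remaining equation mentions T.
Delete trivial equation 7 = 7.
No equations remain and no clash or occurs-check failure arose, so a unifier exists.

YES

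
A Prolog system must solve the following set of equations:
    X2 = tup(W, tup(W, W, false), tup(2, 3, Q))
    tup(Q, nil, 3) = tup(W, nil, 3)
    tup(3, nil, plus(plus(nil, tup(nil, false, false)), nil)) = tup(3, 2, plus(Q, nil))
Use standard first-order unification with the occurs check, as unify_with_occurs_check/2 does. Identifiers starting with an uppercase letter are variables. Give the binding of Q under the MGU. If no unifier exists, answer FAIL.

FAIL

Bind X2 := tup(W, tup(W, W, false), tup(2, 3, Q)); no other remaining equation mentions X2.
Decompose tup/3: Q = W,  nil = nil,  3 = 3.
Bind Q := W; substituting into the one remaining equation that mentions Q gives: tup(3, nil, plus(plus(nil, tup(nil, false, false)), nil)) = tup(3, 2, plus(W, nil)). Substituting into the earlier binding gives X2 := tup(W, tup(W, W, false), tup(2, 3, W)).
Delete trivial equation nil = nil.
Delete trivial equation 3 = 3.
Decompose tup/3: 3 = 3,  nil = 2,  plus(plus(nil, tup(nil, false, false)), nil) = plus(W, nil).
Delete trivial equation 3 = 3.
Clash: constants nil and 2 differ; no unifier exists.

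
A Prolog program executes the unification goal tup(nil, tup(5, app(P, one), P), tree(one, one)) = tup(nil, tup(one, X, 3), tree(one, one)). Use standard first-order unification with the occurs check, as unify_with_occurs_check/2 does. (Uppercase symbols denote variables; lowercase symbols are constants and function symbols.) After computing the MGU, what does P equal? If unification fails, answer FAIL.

FAIL

Decompose tup/3: nil = nil,  tup(5, app(P, one), P) = tup(one, X, 3),  tree(one, one) = tree(one, one).
Delete trivial equation nil = nil.
Decompose tup/3: 5 = one,  app(P, one) = X,  P = 3.
Clash: constants 5 and one differ; no unifier exists.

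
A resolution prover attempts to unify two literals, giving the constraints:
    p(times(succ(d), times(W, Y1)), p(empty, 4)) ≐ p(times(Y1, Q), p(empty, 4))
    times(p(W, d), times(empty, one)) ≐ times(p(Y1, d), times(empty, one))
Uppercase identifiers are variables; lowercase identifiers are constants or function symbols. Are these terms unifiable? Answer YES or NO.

YES

Decompose p/2: times(succ(d), times(W, Y1)) ≐ times(Y1, Q),  p(empty, 4) ≐ p(empty, 4).
Decompose times/2: succ(d) ≐ Y1,  times(W, Y1) ≐ Q.
Bind Y1 := succ(d); substituting into the 2 remaining equations that mention Y1 gives: times(W, succ(d)) ≐ Q,  times(p(W, d), times(empty, one)) ≐ times(p(succ(d), d), times(empty, one)).
Bind Q := times(W, succ(d)); no other remaining equation mentions Q.
Delete trivial equation p(empty, 4) ≐ p(empty, 4).
Decompose times/2: p(W, d) ≐ p(succ(d), d),  times(empty, one) ≐ times(empty, one).
Decompose p/2: W ≐ succ(d),  d ≐ d.
Bind W := succ(d); no other remaining equation mentions W. Substituting into the earlier binding gives Q := times(succ(d), succ(d)).
Delete trivial equation d ≐ d.
Delete trivial equation times(empty, one) ≐ times(empty, one).
No equations remain and no clash or occurs-check failure arose, so a unifier exists.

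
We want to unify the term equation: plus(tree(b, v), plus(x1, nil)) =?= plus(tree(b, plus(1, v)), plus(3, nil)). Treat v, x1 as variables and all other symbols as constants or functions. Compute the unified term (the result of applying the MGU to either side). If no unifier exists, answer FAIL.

FAIL

Decompose plus/2: tree(b, v) =?= tree(b, plus(1, v)),  plus(x1, nil) =?= plus(3, nil).
Decompose tree/2: b =?= b,  v =?= plus(1, v).
Delete trivial equation b =?= b.
Occurs check fails: v occurs in plus(1, v); the equation v =?= plus(1, v) has no finite solution.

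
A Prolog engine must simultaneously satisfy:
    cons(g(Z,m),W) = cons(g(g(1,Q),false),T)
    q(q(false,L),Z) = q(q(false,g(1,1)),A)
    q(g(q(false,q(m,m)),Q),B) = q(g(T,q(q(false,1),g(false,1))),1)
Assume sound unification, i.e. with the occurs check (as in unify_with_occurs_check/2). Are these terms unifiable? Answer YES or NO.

Decompose cons/2: g(Z,m) = g(g(1,Q),false),  W = T.
Decompose g/2: Z = g(1,Q),  m = false.
Bind Z := g(1,Q); substituting into the one remaining equation that mentions Z gives: q(q(false,L),g(1,Q)) = q(q(false,g(1,1)),A).
Clash: constants m and false differ; no unifier exists.

NO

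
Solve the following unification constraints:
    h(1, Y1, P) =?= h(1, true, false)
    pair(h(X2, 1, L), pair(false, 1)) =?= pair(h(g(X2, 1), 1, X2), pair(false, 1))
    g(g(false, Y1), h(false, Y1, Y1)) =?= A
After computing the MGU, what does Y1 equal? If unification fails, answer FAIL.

Decompose h/3: 1 =?= 1,  Y1 =?= true,  P =?= false.
Delete trivial equation 1 =?= 1.
Bind Y1 := true; substituting into the one remaining equation that mentions Y1 gives: g(g(false, true), h(false, true, true)) =?= A.
Bind P := false; no other remaining equation mentions P.
Decompose pair/2: h(X2, 1, L) =?= h(g(X2, 1), 1, X2),  pair(false, 1) =?= pair(false, 1).
Decompose h/3: X2 =?= g(X2, 1),  1 =?= 1,  L =?= X2.
Occurs check fails: X2 occurs in g(X2, 1); the equation X2 =?= g(X2, 1) has no finite solution.

FAIL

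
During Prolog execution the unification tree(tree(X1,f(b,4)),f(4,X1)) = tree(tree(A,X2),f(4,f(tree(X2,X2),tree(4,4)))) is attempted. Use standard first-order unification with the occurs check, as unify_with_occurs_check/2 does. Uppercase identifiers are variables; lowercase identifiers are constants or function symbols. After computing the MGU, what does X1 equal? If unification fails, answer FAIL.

Decompose tree/2: tree(X1,f(b,4)) = tree(A,X2),  f(4,X1) = f(4,f(tree(X2,X2),tree(4,4))).
Decompose tree/2: X1 = A,  f(b,4) = X2.
Bind X1 := A; substituting into the one remaining equation that mentions X1 gives: f(4,A) = f(4,f(tree(X2,X2),tree(4,4))).
Bind X2 := f(b,4); substituting into the remaining equation gives: f(4,A) = f(4,f(tree(f(b,4),f(b,4)),tree(4,4))).
Decompose f/2: 4 = 4,  A = f(tree(f(b,4),f(b,4)),tree(4,4)).
Delete trivial equation 4 = 4.
Bind A := f(tree(f(b,4),f(b,4)),tree(4,4)). Substituting into the earlier binding gives X1 := f(tree(f(b,4),f(b,4)),tree(4,4)).
MGU = { X1 = f(tree(f(b,4),f(b,4)),tree(4,4)), X2 = f(b,4), A = f(tree(f(b,4),f(b,4)),tree(4,4)) }, so X1 = f(tree(f(b,4),f(b,4)),tree(4,4)).

f(tree(f(b,4),f(b,4)),tree(4,4))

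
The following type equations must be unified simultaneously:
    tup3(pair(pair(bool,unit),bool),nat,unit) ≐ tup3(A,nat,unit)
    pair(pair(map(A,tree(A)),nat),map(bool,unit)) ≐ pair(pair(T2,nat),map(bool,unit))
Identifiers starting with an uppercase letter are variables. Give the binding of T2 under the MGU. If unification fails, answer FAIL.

map(pair(pair(bool,unit),bool),tree(pair(pair(bool,unit),bool)))

Decompose tup3/3: pair(pair(bool,unit),bool) ≐ A,  nat ≐ nat,  unit ≐ unit.
Bind A := pair(pair(bool,unit),bool); substituting into the one remaining equation that mentions A gives: pair(pair(map(pair(pair(bool,unit),bool),tree(pair(pair(bool,unit),bool))),nat),map(bool,unit)) ≐ pair(pair(T2,nat),map(bool,unit)).
Delete trivial equation nat ≐ nat.
Delete trivial equation unit ≐ unit.
Decompose pair/2: pair(map(pair(pair(bool,unit),bool),tree(pair(pair(bool,unit),bool))),nat) ≐ pair(T2,nat),  map(bool,unit) ≐ map(bool,unit).
Decompose pair/2: map(pair(pair(bool,unit),bool),tree(pair(pair(bool,unit),bool))) ≐ T2,  nat ≐ nat.
Bind T2 := map(pair(pair(bool,unit),bool),tree(pair(pair(bool,unit),bool))); no other remaining equation mentions T2.
Delete trivial equation nat ≐ nat.
Delete trivial equation map(bool,unit) ≐ map(bool,unit).
MGU = { A ↦ pair(pair(bool,unit),bool), T2 ↦ map(pair(pair(bool,unit),bool),tree(pair(pair(bool,unit),bool))) }, so T2 ↦ map(pair(pair(bool,unit),bool),tree(pair(pair(bool,unit),bool))).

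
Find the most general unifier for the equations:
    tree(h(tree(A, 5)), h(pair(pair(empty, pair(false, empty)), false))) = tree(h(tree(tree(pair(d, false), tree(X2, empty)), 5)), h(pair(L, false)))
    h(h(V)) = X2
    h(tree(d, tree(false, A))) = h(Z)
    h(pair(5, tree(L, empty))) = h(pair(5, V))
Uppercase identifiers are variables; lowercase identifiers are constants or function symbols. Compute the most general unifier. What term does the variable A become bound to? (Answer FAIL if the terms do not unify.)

tree(pair(d, false), tree(h(h(tree(pair(empty, pair(false, empty)), empty))), empty))

Decompose tree/2: h(tree(A, 5)) = h(tree(tree(pair(d, false), tree(X2, empty)), 5)),  h(pair(pair(empty, pair(false, empty)), false)) = h(pair(L, false)).
Decompose h/1: tree(A, 5) = tree(tree(pair(d, false), tree(X2, empty)), 5).
Decompose tree/2: A = tree(pair(d, false), tree(X2, empty)),  5 = 5.
Bind A := tree(pair(d, false), tree(X2, empty)); substituting into the one remaining equation that mentions A gives: h(tree(d, tree(false, tree(pair(d, false), tree(X2, empty))))) = h(Z).
Delete trivial equation 5 = 5.
Decompose h/1: pair(pair(empty, pair(false, empty)), false) = pair(L, false).
Decompose pair/2: pair(empty, pair(false, empty)) = L,  false = false.
Bind L := pair(empty, pair(false, empty)); substituting into the one remaining equation that mentions L gives: h(pair(5, tree(pair(empty, pair(false, empty)), empty))) = h(pair(5, V)).
Delete trivial equation false = false.
Bind X2 := h(h(V)); substituting into the one remaining equation that mentions X2 gives: h(tree(d, tree(false, tree(pair(d, false), tree(h(h(V)), empty))))) = h(Z). Substituting into the earlier binding gives A := tree(pair(d, false), tree(h(h(V)), empty)).
Decompose h/1: tree(d, tree(false, tree(pair(d, false), tree(h(h(V)), empty)))) = Z.
Bind Z := tree(d, tree(false, tree(pair(d, false), tree(h(h(V)), empty)))); no other remaining equation mentions Z.
Decompose h/1: pair(5, tree(pair(empty, pair(false, empty)), empty)) = pair(5, V).
Decompose pair/2: 5 = 5,  tree(pair(empty, pair(false, empty)), empty) = V.
Delete trivial equation 5 = 5.
Bind V := tree(pair(empty, pair(false, empty)), empty). Substituting into the earlier bindings gives A := tree(pair(d, false), tree(h(h(tree(pair(empty, pair(false, empty)), empty))), empty)), X2 := h(h(tree(pair(empty, pair(false, empty)), empty))), Z := tree(d, tree(false, tree(pair(d, false), tree(h(h(tree(pair(empty, pair(false, empty)), empty))), empty)))).
MGU = { A -> tree(pair(d, false), tree(h(h(tree(pair(empty, pair(false, empty)), empty))), empty)), L -> pair(empty, pair(false, empty)), X2 -> h(h(tree(pair(empty, pair(false, empty)), empty))), Z -> tree(d, tree(false, tree(pair(d, false), tree(h(h(tree(pair(empty, pair(false, empty)), empty))), empty)))), V -> tree(pair(empty, pair(false, empty)), empty) }, so A -> tree(pair(d, false), tree(h(h(tree(pair(empty, pair(false, empty)), empty))), empty)).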